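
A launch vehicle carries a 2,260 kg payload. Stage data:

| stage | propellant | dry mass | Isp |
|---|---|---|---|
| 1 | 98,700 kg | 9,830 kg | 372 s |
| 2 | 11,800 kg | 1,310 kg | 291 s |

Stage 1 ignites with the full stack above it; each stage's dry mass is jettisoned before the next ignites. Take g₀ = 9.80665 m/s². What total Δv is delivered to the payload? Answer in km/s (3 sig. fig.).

Δv ≈ 9.98 km/s

Ignition mass of stage 1 = 98,700+9,830 + 11,800+1,310 + 2,260 = 123,900 kg.
Stage 1: m₀ = 123,900 kg, m_f = 123,900 − 98,700 = 25,200 kg; Δv = 372×9.80665×ln(4.917) = 3648.1×1.5926 ≈ 5810 m/s.
Stage 2: m₀ = 15,370 kg, m_f = 15,370 − 11,800 = 3,570 kg; Δv = 291×9.80665×ln(4.305) = 2853.7×1.4599 ≈ 4166 m/s.
Total Δv = 5810 + 4166 = 9976 m/s.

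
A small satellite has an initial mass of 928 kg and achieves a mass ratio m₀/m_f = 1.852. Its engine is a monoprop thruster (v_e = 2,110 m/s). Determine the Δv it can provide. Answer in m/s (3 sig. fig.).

Δv ≈ 1300 m/s

Rocket equation: Δv = v_e · ln(1.852) = 2110.0 × 0.6163 ≈ 1300.3 m/s.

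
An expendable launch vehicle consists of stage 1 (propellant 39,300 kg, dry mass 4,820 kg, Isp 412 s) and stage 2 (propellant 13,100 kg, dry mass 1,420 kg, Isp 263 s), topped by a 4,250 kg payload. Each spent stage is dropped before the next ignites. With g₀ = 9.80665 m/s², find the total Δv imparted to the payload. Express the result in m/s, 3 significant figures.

Ignition mass of stage 1 = 39,300+4,820 + 13,100+1,420 + 4,250 = 62,890 kg.
Stage 1: m₀ = 62,890 kg, m_f = 62,890 − 39,300 = 23,590 kg; Δv = 412×9.80665×ln(2.666) = 4040.3×0.9806 ≈ 3962 m/s.
Stage 2: m₀ = 18,770 kg, m_f = 18,770 − 13,100 = 5,670 kg; Δv = 263×9.80665×ln(3.31) = 2579.1×1.1971 ≈ 3087 m/s.
Total Δv = 3962 + 3087 = 7049 m/s.

Δv ≈ 7050 m/s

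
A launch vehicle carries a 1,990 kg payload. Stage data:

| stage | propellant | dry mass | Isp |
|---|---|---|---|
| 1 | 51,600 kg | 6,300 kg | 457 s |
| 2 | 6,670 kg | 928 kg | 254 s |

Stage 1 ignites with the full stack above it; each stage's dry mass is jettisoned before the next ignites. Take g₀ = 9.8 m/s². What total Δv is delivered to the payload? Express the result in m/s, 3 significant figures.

Ignition mass of stage 1 = 51,600+6,300 + 6,670+928 + 1,990 = 67,488 kg.
Stage 1: m₀ = 67,488 kg, m_f = 67,488 − 51,600 = 15,888 kg; Δv = 457×9.8×ln(4.248) = 4478.6×1.4464 ≈ 6478 m/s.
Stage 2: m₀ = 9,588 kg, m_f = 9,588 − 6,670 = 2,918 kg; Δv = 254×9.8×ln(3.286) = 2489.2×1.1896 ≈ 2961 m/s.
Total Δv = 6478 + 2961 = 9439 m/s.

Δv ≈ 9440 m/s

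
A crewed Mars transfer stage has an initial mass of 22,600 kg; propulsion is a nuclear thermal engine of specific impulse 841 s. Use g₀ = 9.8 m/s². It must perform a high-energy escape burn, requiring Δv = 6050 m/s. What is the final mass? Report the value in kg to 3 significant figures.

final mass ≈ 10800 kg

v_e = Isp · g₀ = 841 × 9.8 = 8241.8 m/s.
m₀/m_f = exp(Δv / v_e) = exp(6050 / 8241.8) = exp(0.7341) = 2.0835.
m_f = m₀ / 2.0835 = 22,600 / 2.0835 = 10,847.1 kg.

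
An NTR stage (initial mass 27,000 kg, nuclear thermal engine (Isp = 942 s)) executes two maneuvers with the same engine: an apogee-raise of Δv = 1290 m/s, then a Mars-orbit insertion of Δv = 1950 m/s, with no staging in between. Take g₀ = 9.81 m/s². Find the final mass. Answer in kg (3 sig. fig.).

final mass ≈ 19000 kg

v_e = Isp · g₀ = 942 × 9.81 = 9241.0 m/s.
After the first burn: m = 27000 × exp(−1290/9241.0) = 27000 × 0.86971 = 23,482.2 kg.
After the second burn: m = 23,482.2 × exp(−1950/9241.0) = 23,482.2 × 0.80976 = 19,014.9 kg.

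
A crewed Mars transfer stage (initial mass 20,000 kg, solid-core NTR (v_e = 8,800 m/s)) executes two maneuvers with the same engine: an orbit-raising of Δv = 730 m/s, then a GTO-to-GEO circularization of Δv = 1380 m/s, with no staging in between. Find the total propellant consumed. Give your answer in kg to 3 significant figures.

After the first burn: m = 20000 × exp(−730/8800.0) = 20000 × 0.92039 = 18,407.8 kg.
After the second burn: m = 18,407.8 × exp(−1380/8800.0) = 18,407.8 × 0.85486 = 15,736.1 kg.
Total propellant = m₀ − m_final = 20000 − 15,736.1 = 4,263.9 kg.

total propellant consumed ≈ 4260 kg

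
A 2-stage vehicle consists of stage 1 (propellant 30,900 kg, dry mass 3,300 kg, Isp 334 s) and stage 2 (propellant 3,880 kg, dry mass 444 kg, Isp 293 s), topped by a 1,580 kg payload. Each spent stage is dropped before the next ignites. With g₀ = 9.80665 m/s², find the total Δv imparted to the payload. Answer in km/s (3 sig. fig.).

Δv ≈ 7.90 km/s

Ignition mass of stage 1 = 30,900+3,300 + 3,880+444 + 1,580 = 40,104 kg.
Stage 1: m₀ = 40,104 kg, m_f = 40,104 − 30,900 = 9,204 kg; Δv = 334×9.80665×ln(4.357) = 3275.4×1.4718 ≈ 4821 m/s.
Stage 2: m₀ = 5,904 kg, m_f = 5,904 − 3,880 = 2,024 kg; Δv = 293×9.80665×ln(2.917) = 2873.3×1.0706 ≈ 3076 m/s.
Total Δv = 4821 + 3076 = 7897 m/s.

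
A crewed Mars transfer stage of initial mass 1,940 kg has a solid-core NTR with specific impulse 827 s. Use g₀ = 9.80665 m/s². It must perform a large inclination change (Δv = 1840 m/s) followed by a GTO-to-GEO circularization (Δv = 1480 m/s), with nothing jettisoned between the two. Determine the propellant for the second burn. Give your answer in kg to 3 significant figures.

propellant for the second burn ≈ 258 kg

v_e = Isp · g₀ = 827 × 9.80665 = 8110.1 m/s.
After the first burn: m = 1940 × exp(−1840/8110.1) = 1940 × 0.79702 = 1,546.22 kg.
After the second burn: m = 1,546.22 × exp(−1480/8110.1) = 1,546.22 × 0.83319 = 1,288.3 kg.
Second-burn propellant = 1,546.22 − 1,288.3 = 257.92 kg.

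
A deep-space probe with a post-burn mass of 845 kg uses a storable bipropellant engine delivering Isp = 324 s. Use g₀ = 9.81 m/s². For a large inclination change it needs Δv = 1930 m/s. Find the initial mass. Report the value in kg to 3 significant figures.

v_e = Isp · g₀ = 324 × 9.81 = 3178.4 m/s.
Using Δv = v_e ln(m₀/m_f): m₀/m_f = exp(Δv / v_e) = exp(1930 / 3178.4) = exp(0.6072) = 1.8353.
m₀ = m_f × 1.8353 = 845 × 1.8353 = 1,550.83 kg.

initial mass ≈ 1550 kg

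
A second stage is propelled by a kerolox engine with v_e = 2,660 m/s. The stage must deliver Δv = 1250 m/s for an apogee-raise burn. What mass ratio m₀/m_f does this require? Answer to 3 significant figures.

mass ratio ≈ 1.60

m₀/m_f = exp(Δv / v_e) = exp(1250 / 2660.0) = exp(0.4699) = 1.5999.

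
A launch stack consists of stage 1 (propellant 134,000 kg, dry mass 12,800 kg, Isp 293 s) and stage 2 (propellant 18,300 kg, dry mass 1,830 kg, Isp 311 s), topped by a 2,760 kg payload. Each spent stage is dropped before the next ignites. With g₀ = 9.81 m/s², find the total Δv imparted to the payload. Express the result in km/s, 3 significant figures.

Ignition mass of stage 1 = 134,000+12,800 + 18,300+1,830 + 2,760 = 169,690 kg.
Stage 1: m₀ = 169,690 kg, m_f = 169,690 − 134,000 = 35,690 kg; Δv = 293×9.81×ln(4.755) = 2874.3×1.5591 ≈ 4481 m/s.
Stage 2: m₀ = 22,890 kg, m_f = 22,890 − 18,300 = 4,590 kg; Δv = 311×9.81×ln(4.987) = 3050.9×1.6068 ≈ 4902 m/s.
Total Δv = 4481 + 4902 = 9383 m/s.

Δv ≈ 9.38 km/s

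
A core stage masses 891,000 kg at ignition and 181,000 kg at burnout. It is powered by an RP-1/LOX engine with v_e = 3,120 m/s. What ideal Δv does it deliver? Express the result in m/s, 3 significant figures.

Δv ≈ 4970 m/s

Rocket equation: Δv = v_e · ln(m₀/m_f) = 3120.0 × ln(4.923) = 3120.0 × 1.5938 ≈ 4972.8 m/s.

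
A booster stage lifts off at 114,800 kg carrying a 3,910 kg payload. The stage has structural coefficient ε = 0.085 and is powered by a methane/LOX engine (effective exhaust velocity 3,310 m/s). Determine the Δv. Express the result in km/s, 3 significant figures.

Δv ≈ 7.13 km/s

Stage wet mass = m₀ − payload = 114,800 − 3,910 = 110,890 kg.
Stage dry mass = ε × stage wet mass = 0.085 × 110,890 = 9,425.65 kg.
Burnout mass m_f = stage dry + payload = 9,425.65 + 3,910 = 13,335.65 kg.
Δv = v_e · ln(114,800/13,335.65) = 3310.0 × ln(8.609) = 3310.0 × 2.1528 ≈ 7126 m/s.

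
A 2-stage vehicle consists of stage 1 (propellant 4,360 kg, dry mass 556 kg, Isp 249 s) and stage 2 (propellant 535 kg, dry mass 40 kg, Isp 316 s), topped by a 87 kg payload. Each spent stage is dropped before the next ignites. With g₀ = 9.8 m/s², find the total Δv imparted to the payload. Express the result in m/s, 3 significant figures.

Ignition mass of stage 1 = 4,360+556 + 535+40 + 87 = 5,578 kg.
Stage 1: m₀ = 5,578 kg, m_f = 5,578 − 4,360 = 1,218 kg; Δv = 249×9.8×ln(4.58) = 2440.2×1.5216 ≈ 3713 m/s.
Stage 2: m₀ = 662 kg, m_f = 662 − 535 = 127 kg; Δv = 316×9.8×ln(5.213) = 3096.8×1.6511 ≈ 5113 m/s.
Total Δv = 3713 + 5113 = 8826 m/s.

Δv ≈ 8830 m/s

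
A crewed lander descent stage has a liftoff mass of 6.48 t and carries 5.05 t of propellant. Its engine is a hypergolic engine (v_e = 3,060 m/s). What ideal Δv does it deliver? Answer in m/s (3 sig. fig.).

m_f = m₀ − m_prop = 6.48 − 5.05 = 1.43 t.
Using Δv = v_e ln(m₀/m_f): Δv = v_e · ln(m₀/m_f) = 3060.0 × ln(4.531) = 3060.0 × 1.5110 ≈ 4623.8 m/s.

Δv ≈ 4620 m/s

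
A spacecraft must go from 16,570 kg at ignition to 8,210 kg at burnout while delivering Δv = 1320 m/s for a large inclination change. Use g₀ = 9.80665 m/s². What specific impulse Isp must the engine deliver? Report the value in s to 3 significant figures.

ln(m₀/m_f) = ln(16570/8210) = ln(2.018) = 0.7022.
v_e = Δv / ln(m₀/m_f) = 1320 / 0.7022 = 1879.7 m/s.
Isp = v_e / g₀ = 1879.7 / 9.80665 = 191.7 s.

Isp ≈ 192 s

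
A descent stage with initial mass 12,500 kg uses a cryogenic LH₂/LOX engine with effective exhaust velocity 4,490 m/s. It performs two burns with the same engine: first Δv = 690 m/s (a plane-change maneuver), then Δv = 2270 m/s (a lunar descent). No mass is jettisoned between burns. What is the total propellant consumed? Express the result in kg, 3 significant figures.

total propellant consumed ≈ 6030 kg

After the first burn: m = 12500 × exp(−690/4490.0) = 12500 × 0.85755 = 10,719.4 kg.
After the second burn: m = 10,719.4 × exp(−2270/4490.0) = 10,719.4 × 0.60316 = 6,465.51 kg.
Total propellant = m₀ − m_final = 12500 − 6,465.51 = 6,034.49 kg.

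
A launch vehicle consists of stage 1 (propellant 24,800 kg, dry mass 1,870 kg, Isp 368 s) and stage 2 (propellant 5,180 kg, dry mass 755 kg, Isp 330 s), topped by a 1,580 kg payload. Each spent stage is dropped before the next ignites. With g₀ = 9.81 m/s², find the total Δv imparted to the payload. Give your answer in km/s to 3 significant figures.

Ignition mass of stage 1 = 24,800+1,870 + 5,180+755 + 1,580 = 34,185 kg.
Stage 1: m₀ = 34,185 kg, m_f = 34,185 − 24,800 = 9,385 kg; Δv = 368×9.81×ln(3.643) = 3610.1×1.2927 ≈ 4667 m/s.
Stage 2: m₀ = 7,515 kg, m_f = 7,515 − 5,180 = 2,335 kg; Δv = 330×9.81×ln(3.218) = 3237.3×1.1689 ≈ 3784 m/s.
Total Δv = 4667 + 3784 = 8451 m/s.

Δv ≈ 8.45 km/s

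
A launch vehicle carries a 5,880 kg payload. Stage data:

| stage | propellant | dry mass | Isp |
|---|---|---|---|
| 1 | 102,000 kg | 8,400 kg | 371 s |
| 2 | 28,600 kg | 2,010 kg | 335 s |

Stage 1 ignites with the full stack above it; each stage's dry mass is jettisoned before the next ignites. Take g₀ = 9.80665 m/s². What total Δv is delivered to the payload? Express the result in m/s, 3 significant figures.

Ignition mass of stage 1 = 102,000+8,400 + 28,600+2,010 + 5,880 = 146,890 kg.
Stage 1: m₀ = 146,890 kg, m_f = 146,890 − 102,000 = 44,890 kg; Δv = 371×9.80665×ln(3.272) = 3638.3×1.1855 ≈ 4313 m/s.
Stage 2: m₀ = 36,490 kg, m_f = 36,490 − 28,600 = 7,890 kg; Δv = 335×9.80665×ln(4.625) = 3285.2×1.5314 ≈ 5031 m/s.
Total Δv = 4313 + 5031 = 9344 m/s.

Δv ≈ 9340 m/s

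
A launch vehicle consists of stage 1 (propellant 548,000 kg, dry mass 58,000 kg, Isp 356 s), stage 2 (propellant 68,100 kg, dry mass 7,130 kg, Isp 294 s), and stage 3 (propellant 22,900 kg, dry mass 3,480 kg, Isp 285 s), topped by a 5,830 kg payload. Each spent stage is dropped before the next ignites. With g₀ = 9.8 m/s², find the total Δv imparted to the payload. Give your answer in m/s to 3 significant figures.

Ignition mass of stage 1 = 548,000+58,000 + 68,100+7,130 + 22,900+3,480 + 5,830 = 713,440 kg.
Stage 1: m₀ = 713,440 kg, m_f = 713,440 − 548,000 = 165,440 kg; Δv = 356×9.8×ln(4.312) = 3488.8×1.4615 ≈ 5099 m/s.
Stage 2: m₀ = 107,440 kg, m_f = 107,440 − 68,100 = 39,340 kg; Δv = 294×9.8×ln(2.731) = 2881.2×1.0047 ≈ 2895 m/s.
Stage 3: m₀ = 32,210 kg, m_f = 32,210 − 22,900 = 9,310 kg; Δv = 285×9.8×ln(3.46) = 2793.0×1.2412 ≈ 3467 m/s.
Total Δv = 5099 + 2895 + 3467 = 11461 m/s.

Δv ≈ 11500 m/s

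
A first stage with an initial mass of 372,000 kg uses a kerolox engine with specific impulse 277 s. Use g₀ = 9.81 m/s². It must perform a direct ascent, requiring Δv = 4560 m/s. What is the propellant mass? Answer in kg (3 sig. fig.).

propellant mass ≈ 303000 kg

v_e = Isp · g₀ = 277 × 9.81 = 2717.4 m/s.
m₀/m_f = exp(Δv / v_e) = exp(4560 / 2717.4) = exp(1.6781) = 5.3553.
m_f = 372,000 / 5.3553 = 69,463.9 kg, so propellant = m₀ − m_f = 372,000 − 69,463.9 = 302,536.1 kg.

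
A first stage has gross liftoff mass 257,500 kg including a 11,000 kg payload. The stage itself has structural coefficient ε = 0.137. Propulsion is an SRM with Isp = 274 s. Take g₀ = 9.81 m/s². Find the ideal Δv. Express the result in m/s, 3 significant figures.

Δv ≈ 4700 m/s

Stage wet mass = m₀ − payload = 257,500 − 11,000 = 246,500 kg.
Stage dry mass = ε × stage wet mass = 0.137 × 246,500 = 33,770.5 kg.
Burnout mass m_f = stage dry + payload = 33,770.5 + 11,000 = 44,770.5 kg.
v_e = Isp · g₀ = 274 × 9.81 = 2687.9 m/s.
Δv = v_e · ln(257,500/44,770.5) = 2687.9 × ln(5.752) = 2687.9 × 1.7495 ≈ 4702 m/s.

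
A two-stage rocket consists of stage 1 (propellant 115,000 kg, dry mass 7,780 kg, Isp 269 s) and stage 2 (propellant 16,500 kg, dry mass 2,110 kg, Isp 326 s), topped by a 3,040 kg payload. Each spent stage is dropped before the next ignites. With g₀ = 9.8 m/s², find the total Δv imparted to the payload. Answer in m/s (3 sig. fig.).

Δv ≈ 8780 m/s

Ignition mass of stage 1 = 115,000+7,780 + 16,500+2,110 + 3,040 = 144,430 kg.
Stage 1: m₀ = 144,430 kg, m_f = 144,430 − 115,000 = 29,430 kg; Δv = 269×9.8×ln(4.908) = 2636.2×1.5908 ≈ 4194 m/s.
Stage 2: m₀ = 21,650 kg, m_f = 21,650 − 16,500 = 5,150 kg; Δv = 326×9.8×ln(4.204) = 3194.8×1.4360 ≈ 4588 m/s.
Total Δv = 4194 + 4588 = 8782 m/s.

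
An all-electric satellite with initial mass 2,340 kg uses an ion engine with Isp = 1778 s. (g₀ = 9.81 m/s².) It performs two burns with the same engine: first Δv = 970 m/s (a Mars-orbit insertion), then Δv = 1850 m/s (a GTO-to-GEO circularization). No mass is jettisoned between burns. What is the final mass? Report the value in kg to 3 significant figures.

final mass ≈ 1990 kg

v_e = Isp · g₀ = 1778 × 9.81 = 17442.2 m/s.
After the first burn: m = 2340 × exp(−970/17442.2) = 2340 × 0.94591 = 2,213.43 kg.
After the second burn: m = 2,213.43 × exp(−1850/17442.2) = 2,213.43 × 0.89937 = 1,990.69 kg.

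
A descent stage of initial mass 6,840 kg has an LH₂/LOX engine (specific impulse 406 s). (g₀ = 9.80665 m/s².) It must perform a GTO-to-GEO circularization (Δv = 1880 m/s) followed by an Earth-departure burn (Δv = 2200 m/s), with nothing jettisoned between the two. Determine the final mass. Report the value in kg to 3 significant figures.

v_e = Isp · g₀ = 406 × 9.80665 = 3981.5 m/s.
After the first burn: m = 6840 × exp(−1880/3981.5) = 6840 × 0.62364 = 4,265.7 kg.
After the second burn: m = 4,265.7 × exp(−2200/3981.5) = 4,265.7 × 0.57548 = 2,454.83 kg.

final mass ≈ 2450 kg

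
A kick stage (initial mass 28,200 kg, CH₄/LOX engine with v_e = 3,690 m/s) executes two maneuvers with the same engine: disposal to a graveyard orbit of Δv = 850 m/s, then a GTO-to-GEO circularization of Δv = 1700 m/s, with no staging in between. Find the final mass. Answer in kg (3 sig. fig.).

final mass ≈ 14100 kg

After the first burn: m = 28200 × exp(−850/3690.0) = 28200 × 0.79425 = 22,397.9 kg.
After the second burn: m = 22,397.9 × exp(−1700/3690.0) = 22,397.9 × 0.63084 = 14,129.5 kg.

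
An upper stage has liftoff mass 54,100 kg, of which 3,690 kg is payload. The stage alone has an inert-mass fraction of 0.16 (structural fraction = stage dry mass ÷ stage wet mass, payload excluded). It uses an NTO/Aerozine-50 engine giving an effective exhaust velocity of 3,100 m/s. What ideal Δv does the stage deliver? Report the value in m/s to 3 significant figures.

Δv ≈ 4730 m/s

Stage wet mass = m₀ − payload = 54,100 − 3,690 = 50,410 kg.
Stage dry mass = ε × stage wet mass = 0.16 × 50,410 = 8,065.6 kg.
Burnout mass m_f = stage dry + payload = 8,065.6 + 3,690 = 11,755.6 kg.
Δv = v_e · ln(54,100/11,755.6) = 3100.0 × ln(4.602) = 3100.0 × 1.5265 ≈ 4732 m/s.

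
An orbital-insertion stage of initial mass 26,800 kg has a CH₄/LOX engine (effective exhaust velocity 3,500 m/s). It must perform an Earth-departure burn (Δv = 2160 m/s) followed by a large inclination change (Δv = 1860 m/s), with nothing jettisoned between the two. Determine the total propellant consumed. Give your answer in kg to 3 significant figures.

total propellant consumed ≈ 18300 kg

After the first burn: m = 26800 × exp(−2160/3500.0) = 26800 × 0.53948 = 14,458.1 kg.
After the second burn: m = 14,458.1 × exp(−1860/3500.0) = 14,458.1 × 0.58776 = 8,497.89 kg.
Total propellant = m₀ − m_final = 26800 − 8,497.89 = 18,302.11 kg.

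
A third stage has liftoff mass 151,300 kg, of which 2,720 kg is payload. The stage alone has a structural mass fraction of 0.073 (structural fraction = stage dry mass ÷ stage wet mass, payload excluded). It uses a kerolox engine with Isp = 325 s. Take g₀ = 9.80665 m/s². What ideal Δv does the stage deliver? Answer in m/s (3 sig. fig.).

Δv ≈ 7690 m/s

Stage wet mass = m₀ − payload = 151,300 − 2,720 = 148,580 kg.
Stage dry mass = ε × stage wet mass = 0.073 × 148,580 = 10,846.3 kg.
Burnout mass m_f = stage dry + payload = 10,846.3 + 2,720 = 13,566.3 kg.
v_e = Isp · g₀ = 325 × 9.80665 = 3187.2 m/s.
From the ideal rocket equation, Δv = v_e · ln(151,300/13,566.3) = 3187.2 × ln(11.15) = 3187.2 × 2.4117 ≈ 7686 m/s.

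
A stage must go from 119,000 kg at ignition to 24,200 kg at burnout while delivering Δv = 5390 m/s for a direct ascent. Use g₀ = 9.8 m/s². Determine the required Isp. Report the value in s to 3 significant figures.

Isp ≈ 345 s

ln(m₀/m_f) = ln(119000/24200) = ln(4.917) = 1.5928.
Using Δv = v_e ln(m₀/m_f): v_e = Δv / ln(m₀/m_f) = 5390 / 1.5928 = 3384.0 m/s.
Isp = v_e / g₀ = 3384.0 / 9.8 = 345.3 s.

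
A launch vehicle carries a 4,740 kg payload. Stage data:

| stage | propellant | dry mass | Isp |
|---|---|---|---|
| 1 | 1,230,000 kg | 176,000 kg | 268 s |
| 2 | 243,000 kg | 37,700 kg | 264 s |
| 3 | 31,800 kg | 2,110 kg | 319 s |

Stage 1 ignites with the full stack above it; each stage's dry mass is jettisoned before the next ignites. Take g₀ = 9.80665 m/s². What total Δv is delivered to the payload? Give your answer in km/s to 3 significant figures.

Ignition mass of stage 1 = 1,230,000+176,000 + 243,000+37,700 + 31,800+2,110 + 4,740 = 1,725,350 kg.
Stage 1: m₀ = 1,725,350 kg, m_f = 1,725,350 − 1,230,000 = 495,350 kg; Δv = 268×9.80665×ln(3.483) = 2628.2×1.2479 ≈ 3280 m/s.
Stage 2: m₀ = 319,350 kg, m_f = 319,350 − 243,000 = 76,350 kg; Δv = 264×9.80665×ln(4.183) = 2589.0×1.4310 ≈ 3705 m/s.
Stage 3: m₀ = 38,650 kg, m_f = 38,650 − 31,800 = 6,850 kg; Δv = 319×9.80665×ln(5.642) = 3128.3×1.7303 ≈ 5413 m/s.
Total Δv = 3280 + 3705 + 5413 = 12398 m/s.

Δv ≈ 12.4 km/s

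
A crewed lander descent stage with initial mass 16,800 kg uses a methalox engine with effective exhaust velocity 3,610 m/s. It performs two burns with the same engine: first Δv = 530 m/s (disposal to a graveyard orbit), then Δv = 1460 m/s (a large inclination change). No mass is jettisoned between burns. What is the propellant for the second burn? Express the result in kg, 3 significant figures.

propellant for the second burn ≈ 4830 kg

After the first burn: m = 16800 × exp(−530/3610.0) = 16800 × 0.86345 = 14,506 kg.
After the second burn: m = 14,506 × exp(−1460/3610.0) = 14,506 × 0.66736 = 9,680.72 kg.
Second-burn propellant = 14,506 − 9,680.72 = 4,825.28 kg.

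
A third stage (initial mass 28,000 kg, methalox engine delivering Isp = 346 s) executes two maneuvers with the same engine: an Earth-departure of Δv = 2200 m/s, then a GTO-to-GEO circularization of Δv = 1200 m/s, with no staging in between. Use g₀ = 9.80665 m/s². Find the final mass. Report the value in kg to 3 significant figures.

final mass ≈ 10300 kg

v_e = Isp · g₀ = 346 × 9.80665 = 3393.1 m/s.
After the first burn: m = 28000 × exp(−2200/3393.1) = 28000 × 0.52290 = 14,641.2 kg.
After the second burn: m = 14,641.2 × exp(−1200/3393.1) = 14,641.2 × 0.70211 = 10,279.7 kg.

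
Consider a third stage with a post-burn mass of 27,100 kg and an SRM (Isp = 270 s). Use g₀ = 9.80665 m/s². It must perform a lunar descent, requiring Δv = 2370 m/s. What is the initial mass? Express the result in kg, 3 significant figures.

v_e = Isp · g₀ = 270 × 9.80665 = 2647.8 m/s.
m₀/m_f = exp(Δv / v_e) = exp(2370 / 2647.8) = exp(0.8951) = 2.4475.
m₀ = m_f × 2.4475 = 27,100 × 2.4475 = 66,327.3 kg.

initial mass ≈ 66300 kg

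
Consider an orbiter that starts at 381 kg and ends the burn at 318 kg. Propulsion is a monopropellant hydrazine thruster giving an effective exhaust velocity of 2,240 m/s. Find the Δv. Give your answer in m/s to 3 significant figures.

Δv = v_e · ln(m₀/m_f) = 2240.0 × ln(1.198) = 2240.0 × 0.1807 ≈ 404.9 m/s.

Δv ≈ 405 m/s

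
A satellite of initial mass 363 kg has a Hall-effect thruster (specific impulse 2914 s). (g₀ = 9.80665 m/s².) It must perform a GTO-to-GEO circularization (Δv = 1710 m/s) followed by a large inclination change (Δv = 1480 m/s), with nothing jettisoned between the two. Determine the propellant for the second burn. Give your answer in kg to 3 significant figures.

propellant for the second burn ≈ 17.3 kg

v_e = Isp · g₀ = 2914 × 9.80665 = 28576.6 m/s.
After the first burn: m = 363 × exp(−1710/28576.6) = 363 × 0.94192 = 341.917 kg.
After the second burn: m = 341.917 × exp(−1480/28576.6) = 341.917 × 0.94953 = 324.66 kg.
Second-burn propellant = 341.917 − 324.66 = 17.257 kg.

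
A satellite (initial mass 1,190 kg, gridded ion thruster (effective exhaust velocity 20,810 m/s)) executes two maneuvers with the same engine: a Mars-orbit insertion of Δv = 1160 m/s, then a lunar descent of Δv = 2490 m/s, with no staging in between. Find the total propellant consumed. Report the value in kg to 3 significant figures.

After the first burn: m = 1190 × exp(−1160/20810.0) = 1190 × 0.94578 = 1,125.48 kg.
After the second burn: m = 1,125.48 × exp(−2490/20810.0) = 1,125.48 × 0.88723 = 998.56 kg.
Total propellant = m₀ − m_final = 1190 − 998.56 = 191.44 kg.

total propellant consumed ≈ 191 kg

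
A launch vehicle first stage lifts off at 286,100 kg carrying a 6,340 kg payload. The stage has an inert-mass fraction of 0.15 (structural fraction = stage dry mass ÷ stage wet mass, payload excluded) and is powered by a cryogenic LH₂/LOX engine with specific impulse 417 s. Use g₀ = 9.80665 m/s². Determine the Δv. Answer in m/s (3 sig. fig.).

Δv ≈ 7270 m/s

Stage wet mass = m₀ − payload = 286,100 − 6,340 = 279,760 kg.
Stage dry mass = ε × stage wet mass = 0.15 × 279,760 = 41,964 kg.
Burnout mass m_f = stage dry + payload = 41,964 + 6,340 = 48,304 kg.
v_e = Isp · g₀ = 417 × 9.80665 = 4089.4 m/s.
From the ideal rocket equation, Δv = v_e · ln(286,100/48,304) = 4089.4 × ln(5.923) = 4089.4 × 1.7788 ≈ 7274 m/s.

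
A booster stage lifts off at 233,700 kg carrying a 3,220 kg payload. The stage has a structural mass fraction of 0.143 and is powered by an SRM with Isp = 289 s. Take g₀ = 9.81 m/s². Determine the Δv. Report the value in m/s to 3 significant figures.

Stage wet mass = m₀ − payload = 233,700 − 3,220 = 230,480 kg.
Stage dry mass = ε × stage wet mass = 0.143 × 230,480 = 32,958.6 kg.
Burnout mass m_f = stage dry + payload = 32,958.6 + 3,220 = 36,178.6 kg.
v_e = Isp · g₀ = 289 × 9.81 = 2835.1 m/s.
Rocket equation: Δv = v_e · ln(233,700/36,178.6) = 2835.1 × ln(6.46) = 2835.1 × 1.8656 ≈ 5289 m/s.

Δv ≈ 5290 m/s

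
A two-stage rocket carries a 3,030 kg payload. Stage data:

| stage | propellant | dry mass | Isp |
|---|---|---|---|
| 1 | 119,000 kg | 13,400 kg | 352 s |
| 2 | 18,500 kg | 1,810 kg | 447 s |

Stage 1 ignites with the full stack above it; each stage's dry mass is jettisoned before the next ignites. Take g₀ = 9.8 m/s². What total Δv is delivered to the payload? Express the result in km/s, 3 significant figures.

Δv ≈ 11.9 km/s

Ignition mass of stage 1 = 119,000+13,400 + 18,500+1,810 + 3,030 = 155,740 kg.
Stage 1: m₀ = 155,740 kg, m_f = 155,740 − 119,000 = 36,740 kg; Δv = 352×9.8×ln(4.239) = 3449.6×1.4443 ≈ 4982 m/s.
Stage 2: m₀ = 23,340 kg, m_f = 23,340 − 18,500 = 4,840 kg; Δv = 447×9.8×ln(4.822) = 4380.6×1.5733 ≈ 6892 m/s.
Total Δv = 4982 + 6892 = 11874 m/s.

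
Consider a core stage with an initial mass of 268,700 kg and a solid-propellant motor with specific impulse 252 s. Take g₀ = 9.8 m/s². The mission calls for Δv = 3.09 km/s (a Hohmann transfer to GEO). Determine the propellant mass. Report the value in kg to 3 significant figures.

propellant mass ≈ 192000 kg

v_e = Isp · g₀ = 252 × 9.8 = 2469.6 m/s.
By the Tsiolkovsky rocket equation, m₀/m_f = exp(Δv / v_e) = exp(3090 / 2469.6) = exp(1.2512) = 3.4946.
m_f = 268,700 / 3.4946 = 76,890.1 kg, so propellant = m₀ − m_f = 268,700 − 76,890.1 = 191,809.9 kg.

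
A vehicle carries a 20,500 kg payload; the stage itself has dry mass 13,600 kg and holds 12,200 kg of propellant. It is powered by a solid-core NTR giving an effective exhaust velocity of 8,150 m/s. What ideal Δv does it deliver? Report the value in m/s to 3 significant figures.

Δv ≈ 2490 m/s

m₀ = payload + dry + propellant = 20,500 + 13,600 + 12,200 = 46,300 kg.
m_f = payload + dry = 20,500 + 13,600 = 34,100 kg.
Δv = v_e · ln(m₀/m_f) = 8150.0 × ln(1.358) = 8150.0 × 0.3058 ≈ 2492.6 m/s.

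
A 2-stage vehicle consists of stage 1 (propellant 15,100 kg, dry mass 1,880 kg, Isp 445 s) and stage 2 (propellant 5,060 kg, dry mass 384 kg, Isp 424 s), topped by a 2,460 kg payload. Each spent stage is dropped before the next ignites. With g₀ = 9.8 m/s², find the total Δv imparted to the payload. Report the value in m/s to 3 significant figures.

Ignition mass of stage 1 = 15,100+1,880 + 5,060+384 + 2,460 = 24,884 kg.
Stage 1: m₀ = 24,884 kg, m_f = 24,884 − 15,100 = 9,784 kg; Δv = 445×9.8×ln(2.543) = 4361.0×0.9335 ≈ 4071 m/s.
Stage 2: m₀ = 7,904 kg, m_f = 7,904 − 5,060 = 2,844 kg; Δv = 424×9.8×ln(2.779) = 4155.2×1.0222 ≈ 4247 m/s.
Total Δv = 4071 + 4247 = 8318 m/s.

Δv ≈ 8320 m/s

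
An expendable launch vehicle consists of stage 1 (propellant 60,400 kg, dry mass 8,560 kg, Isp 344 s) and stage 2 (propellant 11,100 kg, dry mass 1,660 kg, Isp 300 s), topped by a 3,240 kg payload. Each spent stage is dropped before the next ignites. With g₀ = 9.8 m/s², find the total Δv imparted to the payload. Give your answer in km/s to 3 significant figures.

Δv ≈ 7.66 km/s

Ignition mass of stage 1 = 60,400+8,560 + 11,100+1,660 + 3,240 = 84,960 kg.
Stage 1: m₀ = 84,960 kg, m_f = 84,960 − 60,400 = 24,560 kg; Δv = 344×9.8×ln(3.459) = 3371.2×1.2411 ≈ 4184 m/s.
Stage 2: m₀ = 16,000 kg, m_f = 16,000 − 11,100 = 4,900 kg; Δv = 300×9.8×ln(3.265) = 2940.0×1.1834 ≈ 3479 m/s.
Total Δv = 4184 + 3479 = 7663 m/s.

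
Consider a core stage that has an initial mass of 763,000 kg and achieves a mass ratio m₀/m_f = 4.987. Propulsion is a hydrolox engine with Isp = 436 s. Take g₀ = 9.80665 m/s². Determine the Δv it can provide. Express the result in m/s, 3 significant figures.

Δv ≈ 6870 m/s

v_e = Isp · g₀ = 436 × 9.80665 = 4275.7 m/s.
Δv = v_e · ln(4.987) = 4275.7 × 1.6068 ≈ 6870.3 m/s.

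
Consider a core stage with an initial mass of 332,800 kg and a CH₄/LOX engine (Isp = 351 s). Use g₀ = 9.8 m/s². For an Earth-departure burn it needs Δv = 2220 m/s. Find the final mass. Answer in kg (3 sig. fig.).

v_e = Isp · g₀ = 351 × 9.8 = 3439.8 m/s.
m₀/m_f = exp(Δv / v_e) = exp(2220 / 3439.8) = exp(0.6454) = 1.9067.
m_f = m₀ / 1.9067 = 332,800 / 1.9067 = 174,542 kg.

final mass ≈ 175000 kg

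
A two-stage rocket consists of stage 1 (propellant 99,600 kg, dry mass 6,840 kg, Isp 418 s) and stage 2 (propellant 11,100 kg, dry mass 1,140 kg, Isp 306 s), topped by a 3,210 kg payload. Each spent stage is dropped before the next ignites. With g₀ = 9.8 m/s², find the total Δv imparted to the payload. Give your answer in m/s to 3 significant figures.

Δv ≈ 10800 m/s

Ignition mass of stage 1 = 99,600+6,840 + 11,100+1,140 + 3,210 = 121,890 kg.
Stage 1: m₀ = 121,890 kg, m_f = 121,890 − 99,600 = 22,290 kg; Δv = 418×9.8×ln(5.468) = 4096.4×1.6990 ≈ 6960 m/s.
Stage 2: m₀ = 15,450 kg, m_f = 15,450 − 11,100 = 4,350 kg; Δv = 306×9.8×ln(3.552) = 2998.8×1.2674 ≈ 3801 m/s.
Total Δv = 6960 + 3801 = 10761 m/s.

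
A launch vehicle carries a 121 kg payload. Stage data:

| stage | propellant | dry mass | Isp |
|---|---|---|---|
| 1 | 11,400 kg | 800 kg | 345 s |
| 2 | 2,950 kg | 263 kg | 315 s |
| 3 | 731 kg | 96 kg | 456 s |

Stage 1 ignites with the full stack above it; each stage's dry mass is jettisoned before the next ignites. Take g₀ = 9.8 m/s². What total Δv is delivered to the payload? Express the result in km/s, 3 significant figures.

Ignition mass of stage 1 = 11,400+800 + 2,950+263 + 731+96 + 121 = 16,361 kg.
Stage 1: m₀ = 16,361 kg, m_f = 16,361 − 11,400 = 4,961 kg; Δv = 345×9.8×ln(3.298) = 3381.0×1.1933 ≈ 4035 m/s.
Stage 2: m₀ = 4,161 kg, m_f = 4,161 − 2,950 = 1,211 kg; Δv = 315×9.8×ln(3.436) = 3087.0×1.2343 ≈ 3810 m/s.
Stage 3: m₀ = 948 kg, m_f = 948 − 731 = 217 kg; Δv = 456×9.8×ln(4.369) = 4468.8×1.4745 ≈ 6589 m/s.
Total Δv = 4035 + 3810 + 6589 = 14434 m/s.

Δv ≈ 14.4 km/s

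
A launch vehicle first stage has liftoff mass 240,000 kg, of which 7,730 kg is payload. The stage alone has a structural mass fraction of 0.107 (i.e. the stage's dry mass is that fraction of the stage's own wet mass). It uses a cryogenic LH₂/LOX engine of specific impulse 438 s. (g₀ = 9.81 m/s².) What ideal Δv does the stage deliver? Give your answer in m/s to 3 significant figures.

Δv ≈ 8580 m/s

Stage wet mass = m₀ − payload = 240,000 − 7,730 = 232,270 kg.
Stage dry mass = ε × stage wet mass = 0.107 × 232,270 = 24,852.9 kg.
Burnout mass m_f = stage dry + payload = 24,852.9 + 7,730 = 32,582.9 kg.
v_e = Isp · g₀ = 438 × 9.81 = 4296.8 m/s.
Using Δv = v_e ln(m₀/m_f): Δv = v_e · ln(240,000/32,582.9) = 4296.8 × ln(7.366) = 4296.8 × 1.9969 ≈ 8580 m/s.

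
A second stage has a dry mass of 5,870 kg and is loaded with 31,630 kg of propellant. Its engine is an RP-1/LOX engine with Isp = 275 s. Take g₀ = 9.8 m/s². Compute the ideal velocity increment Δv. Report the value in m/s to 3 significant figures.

v_e = Isp · g₀ = 275 × 9.8 = 2695.0 m/s.
m₀ = m_dry + m_prop = 5,870 + 31,630 = 37,500 kg.
Using Δv = v_e ln(m₀/m_f): Δv = v_e · ln(m₀/m_f) = 2695.0 × ln(6.388) = 2695.0 × 1.8545 ≈ 4997.8 m/s.

Δv ≈ 5000 m/s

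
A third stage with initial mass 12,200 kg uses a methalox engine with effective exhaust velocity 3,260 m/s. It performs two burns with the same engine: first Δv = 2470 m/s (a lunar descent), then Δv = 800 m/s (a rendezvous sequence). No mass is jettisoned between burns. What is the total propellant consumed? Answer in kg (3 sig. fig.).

After the first burn: m = 12200 × exp(−2470/3260.0) = 12200 × 0.46876 = 5,718.87 kg.
After the second burn: m = 5,718.87 × exp(−800/3260.0) = 5,718.87 × 0.78239 = 4,474.39 kg.
Total propellant = m₀ − m_final = 12200 − 4,474.39 = 7,725.61 kg.

total propellant consumed ≈ 7730 kg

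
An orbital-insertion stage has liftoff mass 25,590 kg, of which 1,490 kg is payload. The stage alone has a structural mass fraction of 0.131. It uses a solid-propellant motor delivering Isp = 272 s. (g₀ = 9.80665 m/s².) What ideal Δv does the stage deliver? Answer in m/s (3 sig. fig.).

Stage wet mass = m₀ − payload = 25,590 − 1,490 = 24,100 kg.
Stage dry mass = ε × stage wet mass = 0.131 × 24,100 = 3,157.1 kg.
Burnout mass m_f = stage dry + payload = 3,157.1 + 1,490 = 4,647.1 kg.
v_e = Isp · g₀ = 272 × 9.80665 = 2667.4 m/s.
Δv = v_e · ln(25,590/4,647.1) = 2667.4 × ln(5.507) = 2667.4 × 1.7060 ≈ 4550 m/s.

Δv ≈ 4550 m/s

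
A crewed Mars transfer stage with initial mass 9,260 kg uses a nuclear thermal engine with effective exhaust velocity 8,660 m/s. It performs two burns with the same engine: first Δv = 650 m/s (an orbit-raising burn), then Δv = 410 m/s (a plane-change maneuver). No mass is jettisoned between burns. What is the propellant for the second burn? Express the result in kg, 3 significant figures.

propellant for the second burn ≈ 397 kg

After the first burn: m = 9260 × exp(−650/8660.0) = 9260 × 0.92769 = 8,590.41 kg.
After the second burn: m = 8,590.41 × exp(−410/8660.0) = 8,590.41 × 0.95376 = 8,193.19 kg.
Second-burn propellant = 8,590.41 − 8,193.19 = 397.22 kg.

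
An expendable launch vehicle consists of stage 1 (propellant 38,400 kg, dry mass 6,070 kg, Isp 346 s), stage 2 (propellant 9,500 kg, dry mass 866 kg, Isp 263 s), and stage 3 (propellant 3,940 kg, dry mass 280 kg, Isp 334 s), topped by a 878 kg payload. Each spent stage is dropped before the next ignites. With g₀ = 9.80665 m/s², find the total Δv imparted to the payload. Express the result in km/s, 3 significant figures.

Δv ≈ 10.8 km/s

Ignition mass of stage 1 = 38,400+6,070 + 9,500+866 + 3,940+280 + 878 = 59,934 kg.
Stage 1: m₀ = 59,934 kg, m_f = 59,934 − 38,400 = 21,534 kg; Δv = 346×9.80665×ln(2.783) = 3393.1×1.0236 ≈ 3473 m/s.
Stage 2: m₀ = 15,464 kg, m_f = 15,464 − 9,500 = 5,964 kg; Δv = 263×9.80665×ln(2.593) = 2579.1×0.9528 ≈ 2457 m/s.
Stage 3: m₀ = 5,098 kg, m_f = 5,098 − 3,940 = 1,158 kg; Δv = 334×9.80665×ln(4.402) = 3275.4×1.4822 ≈ 4855 m/s.
Total Δv = 3473 + 2457 + 4855 = 10785 m/s.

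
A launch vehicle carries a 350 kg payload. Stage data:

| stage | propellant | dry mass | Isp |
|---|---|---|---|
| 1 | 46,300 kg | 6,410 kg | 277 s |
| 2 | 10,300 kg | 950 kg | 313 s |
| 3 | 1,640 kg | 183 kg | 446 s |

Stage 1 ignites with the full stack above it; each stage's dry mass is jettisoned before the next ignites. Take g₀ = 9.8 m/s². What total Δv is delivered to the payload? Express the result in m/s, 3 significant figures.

Δv ≈ 13900 m/s

Ignition mass of stage 1 = 46,300+6,410 + 10,300+950 + 1,640+183 + 350 = 66,133 kg.
Stage 1: m₀ = 66,133 kg, m_f = 66,133 − 46,300 = 19,833 kg; Δv = 277×9.8×ln(3.334) = 2714.6×1.2043 ≈ 3269 m/s.
Stage 2: m₀ = 13,423 kg, m_f = 13,423 − 10,300 = 3,123 kg; Δv = 313×9.8×ln(4.298) = 3067.4×1.4582 ≈ 4473 m/s.
Stage 3: m₀ = 2,173 kg, m_f = 2,173 − 1,640 = 533 kg; Δv = 446×9.8×ln(4.077) = 4370.8×1.4053 ≈ 6142 m/s.
Total Δv = 3269 + 4473 + 6142 = 13884 m/s.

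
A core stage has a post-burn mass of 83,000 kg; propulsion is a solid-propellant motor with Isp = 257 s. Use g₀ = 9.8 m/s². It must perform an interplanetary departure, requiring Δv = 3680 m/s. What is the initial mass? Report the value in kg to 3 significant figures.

initial mass ≈ 358000 kg

v_e = Isp · g₀ = 257 × 9.8 = 2518.6 m/s.
m₀/m_f = exp(Δv / v_e) = exp(3680 / 2518.6) = exp(1.4611) = 4.3108.
m₀ = m_f × 4.3108 = 83,000 × 4.3108 = 357,796 kg.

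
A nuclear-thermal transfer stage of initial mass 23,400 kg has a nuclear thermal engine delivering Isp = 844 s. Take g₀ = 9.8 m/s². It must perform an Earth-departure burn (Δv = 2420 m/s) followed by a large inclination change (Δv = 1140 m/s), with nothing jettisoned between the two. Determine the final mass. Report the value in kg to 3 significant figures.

v_e = Isp · g₀ = 844 × 9.8 = 8271.2 m/s.
After the first burn: m = 23400 × exp(−2420/8271.2) = 23400 × 0.74633 = 17,464.1 kg.
After the second burn: m = 17,464.1 × exp(−1140/8271.2) = 17,464.1 × 0.87125 = 15,215.6 kg.

final mass ≈ 15200 kg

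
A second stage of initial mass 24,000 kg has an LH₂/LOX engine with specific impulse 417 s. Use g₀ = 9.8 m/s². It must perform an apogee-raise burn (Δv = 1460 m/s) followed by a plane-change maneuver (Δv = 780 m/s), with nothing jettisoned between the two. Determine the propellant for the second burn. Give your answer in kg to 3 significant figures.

v_e = Isp · g₀ = 417 × 9.8 = 4086.6 m/s.
After the first burn: m = 24000 × exp(−1460/4086.6) = 24000 × 0.69959 = 16,790.2 kg.
After the second burn: m = 16,790.2 × exp(−780/4086.6) = 16,790.2 × 0.82624 = 13,872.7 kg.
Second-burn propellant = 16,790.2 − 13,872.7 = 2,917.5 kg.

propellant for the second burn ≈ 2920 kg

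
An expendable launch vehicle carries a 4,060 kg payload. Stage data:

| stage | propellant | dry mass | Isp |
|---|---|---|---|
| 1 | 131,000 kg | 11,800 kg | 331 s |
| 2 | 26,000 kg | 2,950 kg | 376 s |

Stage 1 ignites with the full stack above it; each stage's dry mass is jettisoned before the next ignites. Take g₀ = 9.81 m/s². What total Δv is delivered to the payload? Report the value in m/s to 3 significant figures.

Δv ≈ 10200 m/s

Ignition mass of stage 1 = 131,000+11,800 + 26,000+2,950 + 4,060 = 175,810 kg.
Stage 1: m₀ = 175,810 kg, m_f = 175,810 − 131,000 = 44,810 kg; Δv = 331×9.81×ln(3.923) = 3247.1×1.3670 ≈ 4439 m/s.
Stage 2: m₀ = 33,010 kg, m_f = 33,010 − 26,000 = 7,010 kg; Δv = 376×9.81×ln(4.709) = 3688.6×1.5495 ≈ 5715 m/s.
Total Δv = 4439 + 5715 = 10154 m/s.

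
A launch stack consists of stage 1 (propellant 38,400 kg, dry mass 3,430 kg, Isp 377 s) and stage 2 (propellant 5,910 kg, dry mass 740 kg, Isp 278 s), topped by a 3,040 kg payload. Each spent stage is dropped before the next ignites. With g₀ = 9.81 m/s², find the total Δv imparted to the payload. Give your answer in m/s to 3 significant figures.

Ignition mass of stage 1 = 38,400+3,430 + 5,910+740 + 3,040 = 51,520 kg.
Stage 1: m₀ = 51,520 kg, m_f = 51,520 − 38,400 = 13,120 kg; Δv = 377×9.81×ln(3.927) = 3698.4×1.3678 ≈ 5059 m/s.
Stage 2: m₀ = 9,690 kg, m_f = 9,690 − 5,910 = 3,780 kg; Δv = 278×9.81×ln(2.563) = 2727.2×0.9414 ≈ 2567 m/s.
Total Δv = 5059 + 2567 = 7626 m/s.

Δv ≈ 7630 m/s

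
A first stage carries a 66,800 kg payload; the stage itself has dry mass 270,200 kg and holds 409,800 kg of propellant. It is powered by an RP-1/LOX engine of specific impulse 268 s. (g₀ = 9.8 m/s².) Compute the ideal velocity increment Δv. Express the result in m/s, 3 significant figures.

Δv ≈ 2090 m/s

v_e = Isp · g₀ = 268 × 9.8 = 2626.4 m/s.
m₀ = payload + dry + propellant = 66,800 + 270,200 + 409,800 = 746,800 kg.
m_f = payload + dry = 66,800 + 270,200 = 337,000 kg.
Δv = v_e · ln(m₀/m_f) = 2626.4 × ln(2.216) = 2626.4 × 0.7957 ≈ 2089.9 m/s.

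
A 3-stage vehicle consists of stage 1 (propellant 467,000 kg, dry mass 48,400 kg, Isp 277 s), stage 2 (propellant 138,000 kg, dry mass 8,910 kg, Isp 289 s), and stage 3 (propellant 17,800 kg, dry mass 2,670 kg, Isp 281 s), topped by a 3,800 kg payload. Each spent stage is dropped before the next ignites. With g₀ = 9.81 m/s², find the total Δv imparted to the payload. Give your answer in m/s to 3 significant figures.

Ignition mass of stage 1 = 467,000+48,400 + 138,000+8,910 + 17,800+2,670 + 3,800 = 686,580 kg.
Stage 1: m₀ = 686,580 kg, m_f = 686,580 − 467,000 = 219,580 kg; Δv = 277×9.81×ln(3.127) = 2717.4×1.1400 ≈ 3098 m/s.
Stage 2: m₀ = 171,180 kg, m_f = 171,180 − 138,000 = 33,180 kg; Δv = 289×9.81×ln(5.159) = 2835.1×1.6408 ≈ 4652 m/s.
Stage 3: m₀ = 24,270 kg, m_f = 24,270 − 17,800 = 6,470 kg; Δv = 281×9.81×ln(3.751) = 2756.6×1.3221 ≈ 3644 m/s.
Total Δv = 3098 + 4652 + 3644 = 11394 m/s.

Δv ≈ 11400 m/s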